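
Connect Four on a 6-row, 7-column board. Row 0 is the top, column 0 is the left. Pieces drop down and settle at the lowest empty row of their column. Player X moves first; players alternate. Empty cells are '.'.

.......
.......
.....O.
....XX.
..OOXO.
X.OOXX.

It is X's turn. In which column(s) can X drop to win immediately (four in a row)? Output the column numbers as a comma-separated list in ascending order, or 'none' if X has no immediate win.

Answer: 4

Derivation:
col 0: drop X → no win
col 1: drop X → no win
col 2: drop X → no win
col 3: drop X → no win
col 4: drop X → WIN!
col 5: drop X → no win
col 6: drop X → no win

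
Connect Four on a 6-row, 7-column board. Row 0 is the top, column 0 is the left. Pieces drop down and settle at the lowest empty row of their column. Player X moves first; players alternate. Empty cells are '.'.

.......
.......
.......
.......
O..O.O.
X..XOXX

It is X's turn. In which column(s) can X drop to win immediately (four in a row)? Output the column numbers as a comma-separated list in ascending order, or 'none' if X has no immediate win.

col 0: drop X → no win
col 1: drop X → no win
col 2: drop X → no win
col 3: drop X → no win
col 4: drop X → no win
col 5: drop X → no win
col 6: drop X → no win

Answer: none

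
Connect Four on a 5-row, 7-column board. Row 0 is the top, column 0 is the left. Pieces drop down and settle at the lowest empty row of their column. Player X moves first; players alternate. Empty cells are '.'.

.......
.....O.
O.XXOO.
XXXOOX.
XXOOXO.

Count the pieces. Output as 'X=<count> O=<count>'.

X=9 O=9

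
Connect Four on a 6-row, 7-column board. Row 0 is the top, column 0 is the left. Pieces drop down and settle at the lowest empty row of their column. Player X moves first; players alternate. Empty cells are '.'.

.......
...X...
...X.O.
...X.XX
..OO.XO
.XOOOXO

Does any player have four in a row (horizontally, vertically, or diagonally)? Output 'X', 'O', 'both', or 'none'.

none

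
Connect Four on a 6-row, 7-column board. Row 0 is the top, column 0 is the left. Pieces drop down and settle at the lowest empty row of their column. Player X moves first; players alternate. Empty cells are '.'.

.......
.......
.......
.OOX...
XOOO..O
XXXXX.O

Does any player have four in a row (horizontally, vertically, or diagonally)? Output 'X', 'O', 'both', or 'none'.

X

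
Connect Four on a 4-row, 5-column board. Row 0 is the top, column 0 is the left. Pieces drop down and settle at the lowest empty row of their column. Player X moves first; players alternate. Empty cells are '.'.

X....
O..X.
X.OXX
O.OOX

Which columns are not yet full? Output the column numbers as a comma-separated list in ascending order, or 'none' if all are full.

col 0: top cell = 'X' → FULL
col 1: top cell = '.' → open
col 2: top cell = '.' → open
col 3: top cell = '.' → open
col 4: top cell = '.' → open

Answer: 1,2,3,4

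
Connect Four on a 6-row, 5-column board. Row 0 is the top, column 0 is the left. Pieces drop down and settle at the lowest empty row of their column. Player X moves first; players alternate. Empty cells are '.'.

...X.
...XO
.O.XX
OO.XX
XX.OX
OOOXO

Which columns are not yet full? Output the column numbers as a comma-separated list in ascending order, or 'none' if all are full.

col 0: top cell = '.' → open
col 1: top cell = '.' → open
col 2: top cell = '.' → open
col 3: top cell = 'X' → FULL
col 4: top cell = '.' → open

Answer: 0,1,2,4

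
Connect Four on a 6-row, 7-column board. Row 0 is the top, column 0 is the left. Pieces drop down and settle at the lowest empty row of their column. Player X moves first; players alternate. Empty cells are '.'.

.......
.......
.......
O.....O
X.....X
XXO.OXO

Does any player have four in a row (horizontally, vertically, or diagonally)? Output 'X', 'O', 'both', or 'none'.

none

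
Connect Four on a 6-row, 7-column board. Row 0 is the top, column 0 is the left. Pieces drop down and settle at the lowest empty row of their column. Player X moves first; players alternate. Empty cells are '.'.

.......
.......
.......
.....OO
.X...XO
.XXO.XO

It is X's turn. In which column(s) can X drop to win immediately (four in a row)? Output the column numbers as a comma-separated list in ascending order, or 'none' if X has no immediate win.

Answer: none

Derivation:
col 0: drop X → no win
col 1: drop X → no win
col 2: drop X → no win
col 3: drop X → no win
col 4: drop X → no win
col 5: drop X → no win
col 6: drop X → no win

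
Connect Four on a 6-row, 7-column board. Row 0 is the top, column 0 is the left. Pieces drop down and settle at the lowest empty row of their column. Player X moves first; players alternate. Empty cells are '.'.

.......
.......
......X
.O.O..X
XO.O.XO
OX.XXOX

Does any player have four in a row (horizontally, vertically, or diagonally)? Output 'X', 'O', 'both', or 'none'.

none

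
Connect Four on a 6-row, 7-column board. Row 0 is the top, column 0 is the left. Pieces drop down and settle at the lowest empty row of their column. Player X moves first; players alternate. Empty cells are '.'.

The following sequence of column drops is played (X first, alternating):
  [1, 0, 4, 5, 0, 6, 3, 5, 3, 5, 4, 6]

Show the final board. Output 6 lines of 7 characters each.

Move 1: X drops in col 1, lands at row 5
Move 2: O drops in col 0, lands at row 5
Move 3: X drops in col 4, lands at row 5
Move 4: O drops in col 5, lands at row 5
Move 5: X drops in col 0, lands at row 4
Move 6: O drops in col 6, lands at row 5
Move 7: X drops in col 3, lands at row 5
Move 8: O drops in col 5, lands at row 4
Move 9: X drops in col 3, lands at row 4
Move 10: O drops in col 5, lands at row 3
Move 11: X drops in col 4, lands at row 4
Move 12: O drops in col 6, lands at row 4

Answer: .......
.......
.......
.....O.
X..XXOO
OX.XXOO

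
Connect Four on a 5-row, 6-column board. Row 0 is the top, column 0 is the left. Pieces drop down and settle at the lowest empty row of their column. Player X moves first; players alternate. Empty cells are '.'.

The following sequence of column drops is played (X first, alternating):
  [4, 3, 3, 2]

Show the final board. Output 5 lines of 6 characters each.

Move 1: X drops in col 4, lands at row 4
Move 2: O drops in col 3, lands at row 4
Move 3: X drops in col 3, lands at row 3
Move 4: O drops in col 2, lands at row 4

Answer: ......
......
......
...X..
..OOX.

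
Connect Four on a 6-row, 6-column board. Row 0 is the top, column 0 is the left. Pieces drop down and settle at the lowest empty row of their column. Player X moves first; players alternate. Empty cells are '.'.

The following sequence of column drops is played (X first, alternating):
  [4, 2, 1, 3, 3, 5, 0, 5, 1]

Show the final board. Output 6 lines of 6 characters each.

Answer: ......
......
......
......
.X.X.O
XXOOXO

Derivation:
Move 1: X drops in col 4, lands at row 5
Move 2: O drops in col 2, lands at row 5
Move 3: X drops in col 1, lands at row 5
Move 4: O drops in col 3, lands at row 5
Move 5: X drops in col 3, lands at row 4
Move 6: O drops in col 5, lands at row 5
Move 7: X drops in col 0, lands at row 5
Move 8: O drops in col 5, lands at row 4
Move 9: X drops in col 1, lands at row 4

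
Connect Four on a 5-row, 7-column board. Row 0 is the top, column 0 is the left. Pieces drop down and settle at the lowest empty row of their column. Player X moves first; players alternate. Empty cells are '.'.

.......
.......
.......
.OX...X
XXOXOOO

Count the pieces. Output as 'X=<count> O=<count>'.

X=5 O=5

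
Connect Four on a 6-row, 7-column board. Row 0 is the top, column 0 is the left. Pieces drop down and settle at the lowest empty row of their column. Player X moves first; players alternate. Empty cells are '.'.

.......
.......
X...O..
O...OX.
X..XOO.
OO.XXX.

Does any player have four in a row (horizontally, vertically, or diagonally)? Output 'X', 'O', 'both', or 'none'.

none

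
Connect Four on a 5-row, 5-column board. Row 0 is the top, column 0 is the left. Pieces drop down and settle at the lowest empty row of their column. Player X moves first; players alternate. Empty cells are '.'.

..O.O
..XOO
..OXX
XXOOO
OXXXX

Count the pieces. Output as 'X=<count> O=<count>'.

X=9 O=9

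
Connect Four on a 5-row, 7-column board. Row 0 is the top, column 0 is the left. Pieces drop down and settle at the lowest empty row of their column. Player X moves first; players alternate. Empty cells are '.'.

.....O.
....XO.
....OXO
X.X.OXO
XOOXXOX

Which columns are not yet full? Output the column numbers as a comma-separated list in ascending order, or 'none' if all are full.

col 0: top cell = '.' → open
col 1: top cell = '.' → open
col 2: top cell = '.' → open
col 3: top cell = '.' → open
col 4: top cell = '.' → open
col 5: top cell = 'O' → FULL
col 6: top cell = '.' → open

Answer: 0,1,2,3,4,6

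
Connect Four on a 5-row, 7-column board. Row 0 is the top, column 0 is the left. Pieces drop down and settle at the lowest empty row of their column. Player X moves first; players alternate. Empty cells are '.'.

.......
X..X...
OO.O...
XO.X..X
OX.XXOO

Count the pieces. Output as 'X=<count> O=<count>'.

X=8 O=7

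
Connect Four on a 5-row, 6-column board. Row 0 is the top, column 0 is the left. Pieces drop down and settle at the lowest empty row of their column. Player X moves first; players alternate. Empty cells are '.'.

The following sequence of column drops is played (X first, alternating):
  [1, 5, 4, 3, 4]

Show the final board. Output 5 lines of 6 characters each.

Move 1: X drops in col 1, lands at row 4
Move 2: O drops in col 5, lands at row 4
Move 3: X drops in col 4, lands at row 4
Move 4: O drops in col 3, lands at row 4
Move 5: X drops in col 4, lands at row 3

Answer: ......
......
......
....X.
.X.OXO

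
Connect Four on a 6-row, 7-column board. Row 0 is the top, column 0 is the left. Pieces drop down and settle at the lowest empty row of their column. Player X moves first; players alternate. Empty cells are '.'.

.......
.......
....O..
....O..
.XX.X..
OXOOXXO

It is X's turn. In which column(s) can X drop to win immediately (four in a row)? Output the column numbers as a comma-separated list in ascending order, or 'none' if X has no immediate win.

col 0: drop X → no win
col 1: drop X → no win
col 2: drop X → no win
col 3: drop X → WIN!
col 4: drop X → no win
col 5: drop X → no win
col 6: drop X → no win

Answer: 3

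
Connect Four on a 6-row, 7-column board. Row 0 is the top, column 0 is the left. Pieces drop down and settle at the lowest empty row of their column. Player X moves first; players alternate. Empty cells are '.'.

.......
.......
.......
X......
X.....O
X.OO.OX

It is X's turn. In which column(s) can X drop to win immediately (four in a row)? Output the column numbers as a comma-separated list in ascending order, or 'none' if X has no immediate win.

Answer: 0

Derivation:
col 0: drop X → WIN!
col 1: drop X → no win
col 2: drop X → no win
col 3: drop X → no win
col 4: drop X → no win
col 5: drop X → no win
col 6: drop X → no win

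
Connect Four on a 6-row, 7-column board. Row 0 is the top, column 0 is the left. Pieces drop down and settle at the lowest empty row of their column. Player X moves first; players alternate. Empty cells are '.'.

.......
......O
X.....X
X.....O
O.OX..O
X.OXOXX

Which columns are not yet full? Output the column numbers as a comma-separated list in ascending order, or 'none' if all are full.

Answer: 0,1,2,3,4,5,6

Derivation:
col 0: top cell = '.' → open
col 1: top cell = '.' → open
col 2: top cell = '.' → open
col 3: top cell = '.' → open
col 4: top cell = '.' → open
col 5: top cell = '.' → open
col 6: top cell = '.' → open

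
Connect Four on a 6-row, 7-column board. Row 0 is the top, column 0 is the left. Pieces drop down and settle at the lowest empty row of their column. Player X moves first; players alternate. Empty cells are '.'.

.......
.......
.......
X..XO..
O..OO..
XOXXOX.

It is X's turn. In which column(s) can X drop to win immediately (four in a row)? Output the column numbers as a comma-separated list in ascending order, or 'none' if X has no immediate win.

Answer: none

Derivation:
col 0: drop X → no win
col 1: drop X → no win
col 2: drop X → no win
col 3: drop X → no win
col 4: drop X → no win
col 5: drop X → no win
col 6: drop X → no win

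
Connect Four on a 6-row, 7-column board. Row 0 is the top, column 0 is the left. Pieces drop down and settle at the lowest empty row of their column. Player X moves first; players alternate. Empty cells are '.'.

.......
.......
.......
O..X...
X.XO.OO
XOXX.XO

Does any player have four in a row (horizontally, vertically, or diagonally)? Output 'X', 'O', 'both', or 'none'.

none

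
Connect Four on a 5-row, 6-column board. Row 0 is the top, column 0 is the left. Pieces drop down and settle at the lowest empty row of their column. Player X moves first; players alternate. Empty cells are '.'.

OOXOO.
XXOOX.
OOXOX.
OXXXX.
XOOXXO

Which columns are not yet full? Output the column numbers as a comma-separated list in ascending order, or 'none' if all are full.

Answer: 5

Derivation:
col 0: top cell = 'O' → FULL
col 1: top cell = 'O' → FULL
col 2: top cell = 'X' → FULL
col 3: top cell = 'O' → FULL
col 4: top cell = 'O' → FULL
col 5: top cell = '.' → open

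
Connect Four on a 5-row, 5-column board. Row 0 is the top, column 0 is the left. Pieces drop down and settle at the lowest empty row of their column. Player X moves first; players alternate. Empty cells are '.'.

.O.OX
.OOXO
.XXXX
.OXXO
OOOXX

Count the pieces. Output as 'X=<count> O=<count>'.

X=10 O=10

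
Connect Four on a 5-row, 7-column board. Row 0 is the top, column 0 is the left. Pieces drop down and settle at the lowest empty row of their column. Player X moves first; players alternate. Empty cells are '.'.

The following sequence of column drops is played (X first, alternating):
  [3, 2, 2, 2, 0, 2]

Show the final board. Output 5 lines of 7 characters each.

Move 1: X drops in col 3, lands at row 4
Move 2: O drops in col 2, lands at row 4
Move 3: X drops in col 2, lands at row 3
Move 4: O drops in col 2, lands at row 2
Move 5: X drops in col 0, lands at row 4
Move 6: O drops in col 2, lands at row 1

Answer: .......
..O....
..O....
..X....
X.OX...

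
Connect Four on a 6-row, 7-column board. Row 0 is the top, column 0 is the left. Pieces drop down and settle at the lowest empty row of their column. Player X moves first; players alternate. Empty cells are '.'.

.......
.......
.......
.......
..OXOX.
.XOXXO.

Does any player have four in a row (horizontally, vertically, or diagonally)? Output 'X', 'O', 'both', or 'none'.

none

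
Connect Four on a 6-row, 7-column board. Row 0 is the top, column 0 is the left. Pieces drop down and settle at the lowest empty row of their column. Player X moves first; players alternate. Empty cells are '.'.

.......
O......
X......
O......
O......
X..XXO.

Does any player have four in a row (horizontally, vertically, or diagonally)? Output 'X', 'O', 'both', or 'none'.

none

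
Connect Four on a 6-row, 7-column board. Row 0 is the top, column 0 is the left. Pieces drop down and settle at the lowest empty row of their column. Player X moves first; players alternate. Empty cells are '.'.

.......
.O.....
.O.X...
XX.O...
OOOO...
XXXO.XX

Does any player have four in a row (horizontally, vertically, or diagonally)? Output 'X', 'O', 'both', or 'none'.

O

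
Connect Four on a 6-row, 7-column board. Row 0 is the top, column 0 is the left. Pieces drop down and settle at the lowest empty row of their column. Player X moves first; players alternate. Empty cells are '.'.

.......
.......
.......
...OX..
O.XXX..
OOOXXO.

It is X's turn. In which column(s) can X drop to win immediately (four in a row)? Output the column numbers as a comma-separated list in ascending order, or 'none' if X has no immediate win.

col 0: drop X → no win
col 1: drop X → WIN!
col 2: drop X → no win
col 3: drop X → no win
col 4: drop X → WIN!
col 5: drop X → WIN!
col 6: drop X → no win

Answer: 1,4,5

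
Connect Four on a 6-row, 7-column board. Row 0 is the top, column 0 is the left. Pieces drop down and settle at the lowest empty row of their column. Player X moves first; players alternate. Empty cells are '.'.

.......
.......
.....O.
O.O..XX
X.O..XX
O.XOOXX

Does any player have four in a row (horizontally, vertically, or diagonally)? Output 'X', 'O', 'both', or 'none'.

none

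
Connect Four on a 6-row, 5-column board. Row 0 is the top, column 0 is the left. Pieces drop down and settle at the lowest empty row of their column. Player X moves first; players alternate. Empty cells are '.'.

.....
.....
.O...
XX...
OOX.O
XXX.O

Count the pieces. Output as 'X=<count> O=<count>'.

X=6 O=5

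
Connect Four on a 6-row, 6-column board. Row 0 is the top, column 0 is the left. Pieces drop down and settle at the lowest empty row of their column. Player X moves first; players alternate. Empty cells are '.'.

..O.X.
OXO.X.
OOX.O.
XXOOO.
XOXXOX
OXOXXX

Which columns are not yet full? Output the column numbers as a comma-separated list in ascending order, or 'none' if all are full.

col 0: top cell = '.' → open
col 1: top cell = '.' → open
col 2: top cell = 'O' → FULL
col 3: top cell = '.' → open
col 4: top cell = 'X' → FULL
col 5: top cell = '.' → open

Answer: 0,1,3,5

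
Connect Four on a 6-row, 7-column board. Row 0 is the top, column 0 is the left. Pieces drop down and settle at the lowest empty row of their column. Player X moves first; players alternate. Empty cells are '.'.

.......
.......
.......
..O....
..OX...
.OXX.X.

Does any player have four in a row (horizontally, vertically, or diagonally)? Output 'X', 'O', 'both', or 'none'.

none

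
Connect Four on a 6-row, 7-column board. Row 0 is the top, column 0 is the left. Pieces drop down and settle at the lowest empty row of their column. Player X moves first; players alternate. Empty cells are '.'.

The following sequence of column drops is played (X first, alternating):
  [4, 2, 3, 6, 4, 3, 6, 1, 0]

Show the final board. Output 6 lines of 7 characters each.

Move 1: X drops in col 4, lands at row 5
Move 2: O drops in col 2, lands at row 5
Move 3: X drops in col 3, lands at row 5
Move 4: O drops in col 6, lands at row 5
Move 5: X drops in col 4, lands at row 4
Move 6: O drops in col 3, lands at row 4
Move 7: X drops in col 6, lands at row 4
Move 8: O drops in col 1, lands at row 5
Move 9: X drops in col 0, lands at row 5

Answer: .......
.......
.......
.......
...OX.X
XOOXX.O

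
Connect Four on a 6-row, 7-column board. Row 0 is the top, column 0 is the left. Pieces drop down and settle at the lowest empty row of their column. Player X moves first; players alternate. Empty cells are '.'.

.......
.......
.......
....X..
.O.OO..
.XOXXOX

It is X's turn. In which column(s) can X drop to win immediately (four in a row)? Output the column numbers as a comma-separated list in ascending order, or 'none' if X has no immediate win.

col 0: drop X → no win
col 1: drop X → no win
col 2: drop X → no win
col 3: drop X → no win
col 4: drop X → no win
col 5: drop X → no win
col 6: drop X → no win

Answer: none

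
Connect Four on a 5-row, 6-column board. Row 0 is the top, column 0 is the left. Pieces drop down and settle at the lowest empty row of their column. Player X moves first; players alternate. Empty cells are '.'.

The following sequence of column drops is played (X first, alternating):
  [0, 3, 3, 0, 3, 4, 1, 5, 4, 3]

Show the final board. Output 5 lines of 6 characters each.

Answer: ......
...O..
...X..
O..XX.
XX.OOO

Derivation:
Move 1: X drops in col 0, lands at row 4
Move 2: O drops in col 3, lands at row 4
Move 3: X drops in col 3, lands at row 3
Move 4: O drops in col 0, lands at row 3
Move 5: X drops in col 3, lands at row 2
Move 6: O drops in col 4, lands at row 4
Move 7: X drops in col 1, lands at row 4
Move 8: O drops in col 5, lands at row 4
Move 9: X drops in col 4, lands at row 3
Move 10: O drops in col 3, lands at row 1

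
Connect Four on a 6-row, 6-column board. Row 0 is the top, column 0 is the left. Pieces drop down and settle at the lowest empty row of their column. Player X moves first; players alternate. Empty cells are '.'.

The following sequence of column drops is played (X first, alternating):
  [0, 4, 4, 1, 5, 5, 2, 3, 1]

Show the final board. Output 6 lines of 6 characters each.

Answer: ......
......
......
......
.X..XO
XOXOOX

Derivation:
Move 1: X drops in col 0, lands at row 5
Move 2: O drops in col 4, lands at row 5
Move 3: X drops in col 4, lands at row 4
Move 4: O drops in col 1, lands at row 5
Move 5: X drops in col 5, lands at row 5
Move 6: O drops in col 5, lands at row 4
Move 7: X drops in col 2, lands at row 5
Move 8: O drops in col 3, lands at row 5
Move 9: X drops in col 1, lands at row 4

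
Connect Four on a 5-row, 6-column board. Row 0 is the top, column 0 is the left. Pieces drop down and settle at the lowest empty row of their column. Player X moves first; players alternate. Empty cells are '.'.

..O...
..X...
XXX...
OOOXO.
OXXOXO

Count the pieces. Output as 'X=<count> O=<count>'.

X=8 O=8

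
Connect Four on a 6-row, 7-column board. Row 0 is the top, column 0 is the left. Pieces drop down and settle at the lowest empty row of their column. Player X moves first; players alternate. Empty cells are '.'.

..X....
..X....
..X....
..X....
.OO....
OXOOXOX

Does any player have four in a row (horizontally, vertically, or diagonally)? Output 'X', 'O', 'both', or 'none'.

X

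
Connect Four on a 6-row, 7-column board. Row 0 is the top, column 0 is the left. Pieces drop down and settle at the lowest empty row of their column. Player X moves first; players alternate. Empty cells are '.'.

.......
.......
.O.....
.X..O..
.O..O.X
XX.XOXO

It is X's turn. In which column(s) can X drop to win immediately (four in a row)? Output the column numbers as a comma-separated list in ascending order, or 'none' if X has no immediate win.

Answer: 2

Derivation:
col 0: drop X → no win
col 1: drop X → no win
col 2: drop X → WIN!
col 3: drop X → no win
col 4: drop X → no win
col 5: drop X → no win
col 6: drop X → no win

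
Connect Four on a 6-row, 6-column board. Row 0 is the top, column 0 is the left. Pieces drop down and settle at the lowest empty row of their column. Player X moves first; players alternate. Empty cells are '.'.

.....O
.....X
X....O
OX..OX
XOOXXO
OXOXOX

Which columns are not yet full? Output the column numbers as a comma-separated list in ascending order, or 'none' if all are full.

Answer: 0,1,2,3,4

Derivation:
col 0: top cell = '.' → open
col 1: top cell = '.' → open
col 2: top cell = '.' → open
col 3: top cell = '.' → open
col 4: top cell = '.' → open
col 5: top cell = 'O' → FULL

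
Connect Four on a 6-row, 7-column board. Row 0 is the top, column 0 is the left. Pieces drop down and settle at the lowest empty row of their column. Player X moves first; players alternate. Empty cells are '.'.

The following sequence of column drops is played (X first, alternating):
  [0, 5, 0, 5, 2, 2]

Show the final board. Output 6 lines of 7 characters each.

Move 1: X drops in col 0, lands at row 5
Move 2: O drops in col 5, lands at row 5
Move 3: X drops in col 0, lands at row 4
Move 4: O drops in col 5, lands at row 4
Move 5: X drops in col 2, lands at row 5
Move 6: O drops in col 2, lands at row 4

Answer: .......
.......
.......
.......
X.O..O.
X.X..O.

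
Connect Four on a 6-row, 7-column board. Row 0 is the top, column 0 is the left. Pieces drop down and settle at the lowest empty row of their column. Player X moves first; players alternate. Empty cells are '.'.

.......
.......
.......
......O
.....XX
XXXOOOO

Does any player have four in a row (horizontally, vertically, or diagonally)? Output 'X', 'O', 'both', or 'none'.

O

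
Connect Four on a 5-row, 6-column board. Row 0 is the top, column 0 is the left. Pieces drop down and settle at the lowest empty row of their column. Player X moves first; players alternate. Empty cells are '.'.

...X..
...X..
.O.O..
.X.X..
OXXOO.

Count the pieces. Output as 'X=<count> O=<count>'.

X=6 O=5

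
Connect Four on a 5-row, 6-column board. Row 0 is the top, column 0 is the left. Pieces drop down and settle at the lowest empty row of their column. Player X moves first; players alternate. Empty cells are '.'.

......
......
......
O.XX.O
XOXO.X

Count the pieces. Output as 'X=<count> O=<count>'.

X=5 O=4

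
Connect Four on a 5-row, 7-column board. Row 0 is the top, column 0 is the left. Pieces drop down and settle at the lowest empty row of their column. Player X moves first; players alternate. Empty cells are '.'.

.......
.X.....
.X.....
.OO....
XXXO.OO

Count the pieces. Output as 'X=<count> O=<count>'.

X=5 O=5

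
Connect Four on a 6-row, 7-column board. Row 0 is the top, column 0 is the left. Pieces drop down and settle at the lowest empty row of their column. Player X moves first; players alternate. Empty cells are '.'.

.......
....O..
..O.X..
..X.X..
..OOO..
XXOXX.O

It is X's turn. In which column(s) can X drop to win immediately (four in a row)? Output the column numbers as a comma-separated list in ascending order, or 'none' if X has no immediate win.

col 0: drop X → no win
col 1: drop X → no win
col 2: drop X → no win
col 3: drop X → no win
col 4: drop X → no win
col 5: drop X → no win
col 6: drop X → no win

Answer: none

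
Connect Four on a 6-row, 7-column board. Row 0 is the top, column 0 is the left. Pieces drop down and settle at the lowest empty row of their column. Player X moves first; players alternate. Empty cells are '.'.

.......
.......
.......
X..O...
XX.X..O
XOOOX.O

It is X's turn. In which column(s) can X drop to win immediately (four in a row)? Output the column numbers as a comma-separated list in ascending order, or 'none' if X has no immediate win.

Answer: 0,2

Derivation:
col 0: drop X → WIN!
col 1: drop X → no win
col 2: drop X → WIN!
col 3: drop X → no win
col 4: drop X → no win
col 5: drop X → no win
col 6: drop X → no win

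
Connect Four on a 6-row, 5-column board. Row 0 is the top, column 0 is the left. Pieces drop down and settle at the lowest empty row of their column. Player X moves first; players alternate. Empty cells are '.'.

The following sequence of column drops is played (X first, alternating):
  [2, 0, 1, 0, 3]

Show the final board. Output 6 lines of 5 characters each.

Move 1: X drops in col 2, lands at row 5
Move 2: O drops in col 0, lands at row 5
Move 3: X drops in col 1, lands at row 5
Move 4: O drops in col 0, lands at row 4
Move 5: X drops in col 3, lands at row 5

Answer: .....
.....
.....
.....
O....
OXXX.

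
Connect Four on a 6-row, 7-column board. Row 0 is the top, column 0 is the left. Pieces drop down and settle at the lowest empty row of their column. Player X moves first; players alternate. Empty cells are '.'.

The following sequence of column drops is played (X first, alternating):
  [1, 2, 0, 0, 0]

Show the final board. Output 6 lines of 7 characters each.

Answer: .......
.......
.......
X......
O......
XXO....

Derivation:
Move 1: X drops in col 1, lands at row 5
Move 2: O drops in col 2, lands at row 5
Move 3: X drops in col 0, lands at row 5
Move 4: O drops in col 0, lands at row 4
Move 5: X drops in col 0, lands at row 3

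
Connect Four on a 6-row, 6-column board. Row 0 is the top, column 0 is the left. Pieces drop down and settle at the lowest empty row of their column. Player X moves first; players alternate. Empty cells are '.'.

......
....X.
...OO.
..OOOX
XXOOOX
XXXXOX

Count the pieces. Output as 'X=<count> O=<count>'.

X=10 O=9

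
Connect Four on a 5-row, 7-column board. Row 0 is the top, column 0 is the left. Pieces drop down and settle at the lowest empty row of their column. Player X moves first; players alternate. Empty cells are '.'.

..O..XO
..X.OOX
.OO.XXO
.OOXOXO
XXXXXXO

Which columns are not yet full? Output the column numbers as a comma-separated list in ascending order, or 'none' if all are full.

Answer: 0,1,3,4

Derivation:
col 0: top cell = '.' → open
col 1: top cell = '.' → open
col 2: top cell = 'O' → FULL
col 3: top cell = '.' → open
col 4: top cell = '.' → open
col 5: top cell = 'X' → FULL
col 6: top cell = 'O' → FULL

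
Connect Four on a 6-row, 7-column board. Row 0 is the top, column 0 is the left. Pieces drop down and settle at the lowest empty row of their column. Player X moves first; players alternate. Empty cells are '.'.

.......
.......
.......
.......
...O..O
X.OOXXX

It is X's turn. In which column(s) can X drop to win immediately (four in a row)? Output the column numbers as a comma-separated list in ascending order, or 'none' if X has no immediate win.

Answer: none

Derivation:
col 0: drop X → no win
col 1: drop X → no win
col 2: drop X → no win
col 3: drop X → no win
col 4: drop X → no win
col 5: drop X → no win
col 6: drop X → no win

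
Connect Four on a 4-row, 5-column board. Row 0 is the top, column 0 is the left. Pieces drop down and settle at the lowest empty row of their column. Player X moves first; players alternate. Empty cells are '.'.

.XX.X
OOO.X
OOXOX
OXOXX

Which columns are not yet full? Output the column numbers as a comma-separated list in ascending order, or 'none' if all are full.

Answer: 0,3

Derivation:
col 0: top cell = '.' → open
col 1: top cell = 'X' → FULL
col 2: top cell = 'X' → FULL
col 3: top cell = '.' → open
col 4: top cell = 'X' → FULL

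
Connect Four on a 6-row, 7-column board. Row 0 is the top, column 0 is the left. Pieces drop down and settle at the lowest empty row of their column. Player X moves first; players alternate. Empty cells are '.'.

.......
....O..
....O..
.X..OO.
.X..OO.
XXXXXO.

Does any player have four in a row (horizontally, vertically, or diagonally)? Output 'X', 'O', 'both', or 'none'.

both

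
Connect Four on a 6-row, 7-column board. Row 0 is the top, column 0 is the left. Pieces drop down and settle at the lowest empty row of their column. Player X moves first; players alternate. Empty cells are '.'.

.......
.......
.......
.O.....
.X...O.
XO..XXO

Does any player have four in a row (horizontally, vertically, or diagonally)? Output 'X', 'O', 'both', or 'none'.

none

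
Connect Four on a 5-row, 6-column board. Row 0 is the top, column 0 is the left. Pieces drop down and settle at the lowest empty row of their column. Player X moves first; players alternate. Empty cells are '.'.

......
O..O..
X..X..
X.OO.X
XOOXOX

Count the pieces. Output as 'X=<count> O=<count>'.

X=7 O=7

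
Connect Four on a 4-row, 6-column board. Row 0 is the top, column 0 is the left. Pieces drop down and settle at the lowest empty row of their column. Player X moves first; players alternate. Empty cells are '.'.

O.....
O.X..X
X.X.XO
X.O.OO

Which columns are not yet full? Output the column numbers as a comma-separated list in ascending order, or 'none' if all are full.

col 0: top cell = 'O' → FULL
col 1: top cell = '.' → open
col 2: top cell = '.' → open
col 3: top cell = '.' → open
col 4: top cell = '.' → open
col 5: top cell = '.' → open

Answer: 1,2,3,4,5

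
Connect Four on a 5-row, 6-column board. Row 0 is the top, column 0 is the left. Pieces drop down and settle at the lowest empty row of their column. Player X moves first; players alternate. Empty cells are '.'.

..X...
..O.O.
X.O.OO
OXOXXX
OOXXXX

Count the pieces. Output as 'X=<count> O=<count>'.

X=10 O=9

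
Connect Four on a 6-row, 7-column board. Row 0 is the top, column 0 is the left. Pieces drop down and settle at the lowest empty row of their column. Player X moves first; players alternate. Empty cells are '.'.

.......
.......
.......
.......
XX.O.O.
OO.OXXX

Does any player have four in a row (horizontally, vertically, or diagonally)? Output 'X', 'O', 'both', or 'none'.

none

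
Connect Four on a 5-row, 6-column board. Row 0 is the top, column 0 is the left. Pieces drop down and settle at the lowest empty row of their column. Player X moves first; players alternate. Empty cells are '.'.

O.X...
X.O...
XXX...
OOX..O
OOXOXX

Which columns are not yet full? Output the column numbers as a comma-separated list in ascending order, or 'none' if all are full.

Answer: 1,3,4,5

Derivation:
col 0: top cell = 'O' → FULL
col 1: top cell = '.' → open
col 2: top cell = 'X' → FULL
col 3: top cell = '.' → open
col 4: top cell = '.' → open
col 5: top cell = '.' → open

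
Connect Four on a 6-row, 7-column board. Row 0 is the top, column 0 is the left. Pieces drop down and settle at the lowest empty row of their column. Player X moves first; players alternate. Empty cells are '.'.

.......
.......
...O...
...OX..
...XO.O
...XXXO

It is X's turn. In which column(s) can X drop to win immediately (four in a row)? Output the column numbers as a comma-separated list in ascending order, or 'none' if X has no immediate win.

col 0: drop X → no win
col 1: drop X → no win
col 2: drop X → WIN!
col 3: drop X → no win
col 4: drop X → no win
col 5: drop X → no win
col 6: drop X → no win

Answer: 2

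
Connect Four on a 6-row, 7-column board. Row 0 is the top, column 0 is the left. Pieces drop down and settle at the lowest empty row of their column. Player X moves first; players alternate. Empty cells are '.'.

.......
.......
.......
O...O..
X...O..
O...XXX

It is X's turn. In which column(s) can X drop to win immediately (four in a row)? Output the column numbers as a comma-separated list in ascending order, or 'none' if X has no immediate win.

col 0: drop X → no win
col 1: drop X → no win
col 2: drop X → no win
col 3: drop X → WIN!
col 4: drop X → no win
col 5: drop X → no win
col 6: drop X → no win

Answer: 3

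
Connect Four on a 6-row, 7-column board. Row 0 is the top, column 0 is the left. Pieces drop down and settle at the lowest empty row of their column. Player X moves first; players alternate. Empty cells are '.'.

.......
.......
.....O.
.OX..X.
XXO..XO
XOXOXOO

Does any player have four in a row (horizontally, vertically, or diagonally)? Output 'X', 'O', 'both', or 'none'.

none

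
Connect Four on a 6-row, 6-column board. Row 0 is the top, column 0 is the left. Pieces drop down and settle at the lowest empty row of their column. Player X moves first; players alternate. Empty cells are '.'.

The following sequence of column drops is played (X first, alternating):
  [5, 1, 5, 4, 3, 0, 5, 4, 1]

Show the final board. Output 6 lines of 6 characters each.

Move 1: X drops in col 5, lands at row 5
Move 2: O drops in col 1, lands at row 5
Move 3: X drops in col 5, lands at row 4
Move 4: O drops in col 4, lands at row 5
Move 5: X drops in col 3, lands at row 5
Move 6: O drops in col 0, lands at row 5
Move 7: X drops in col 5, lands at row 3
Move 8: O drops in col 4, lands at row 4
Move 9: X drops in col 1, lands at row 4

Answer: ......
......
......
.....X
.X..OX
OO.XOX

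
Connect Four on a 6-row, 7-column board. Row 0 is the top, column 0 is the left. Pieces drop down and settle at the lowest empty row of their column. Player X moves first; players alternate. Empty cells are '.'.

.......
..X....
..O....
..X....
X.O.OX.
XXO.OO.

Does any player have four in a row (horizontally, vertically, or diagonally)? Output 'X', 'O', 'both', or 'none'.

none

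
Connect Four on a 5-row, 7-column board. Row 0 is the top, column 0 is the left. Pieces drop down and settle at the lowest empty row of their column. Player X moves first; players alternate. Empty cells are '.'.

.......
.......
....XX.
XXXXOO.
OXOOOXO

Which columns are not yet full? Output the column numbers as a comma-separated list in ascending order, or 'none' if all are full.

col 0: top cell = '.' → open
col 1: top cell = '.' → open
col 2: top cell = '.' → open
col 3: top cell = '.' → open
col 4: top cell = '.' → open
col 5: top cell = '.' → open
col 6: top cell = '.' → open

Answer: 0,1,2,3,4,5,6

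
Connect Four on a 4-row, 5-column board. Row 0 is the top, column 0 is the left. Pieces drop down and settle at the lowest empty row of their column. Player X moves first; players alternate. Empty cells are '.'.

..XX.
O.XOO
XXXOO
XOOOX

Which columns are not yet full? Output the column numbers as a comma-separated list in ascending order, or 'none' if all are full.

col 0: top cell = '.' → open
col 1: top cell = '.' → open
col 2: top cell = 'X' → FULL
col 3: top cell = 'X' → FULL
col 4: top cell = '.' → open

Answer: 0,1,4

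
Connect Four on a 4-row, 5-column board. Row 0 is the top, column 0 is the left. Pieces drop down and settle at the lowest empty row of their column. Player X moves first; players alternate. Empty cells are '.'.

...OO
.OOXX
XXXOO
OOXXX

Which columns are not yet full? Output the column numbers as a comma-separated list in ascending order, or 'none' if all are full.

Answer: 0,1,2

Derivation:
col 0: top cell = '.' → open
col 1: top cell = '.' → open
col 2: top cell = '.' → open
col 3: top cell = 'O' → FULL
col 4: top cell = 'O' → FULL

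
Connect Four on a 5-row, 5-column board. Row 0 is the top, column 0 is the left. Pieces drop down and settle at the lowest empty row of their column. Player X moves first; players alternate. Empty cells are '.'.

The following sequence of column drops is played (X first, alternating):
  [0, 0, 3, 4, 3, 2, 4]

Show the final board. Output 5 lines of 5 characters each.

Move 1: X drops in col 0, lands at row 4
Move 2: O drops in col 0, lands at row 3
Move 3: X drops in col 3, lands at row 4
Move 4: O drops in col 4, lands at row 4
Move 5: X drops in col 3, lands at row 3
Move 6: O drops in col 2, lands at row 4
Move 7: X drops in col 4, lands at row 3

Answer: .....
.....
.....
O..XX
X.OXO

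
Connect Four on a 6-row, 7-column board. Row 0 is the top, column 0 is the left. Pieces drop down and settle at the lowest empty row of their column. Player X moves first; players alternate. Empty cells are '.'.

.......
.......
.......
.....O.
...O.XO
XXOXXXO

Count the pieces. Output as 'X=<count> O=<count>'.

X=6 O=5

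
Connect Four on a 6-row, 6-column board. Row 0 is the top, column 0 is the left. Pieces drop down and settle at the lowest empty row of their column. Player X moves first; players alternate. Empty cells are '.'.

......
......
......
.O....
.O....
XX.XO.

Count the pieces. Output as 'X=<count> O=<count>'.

X=3 O=3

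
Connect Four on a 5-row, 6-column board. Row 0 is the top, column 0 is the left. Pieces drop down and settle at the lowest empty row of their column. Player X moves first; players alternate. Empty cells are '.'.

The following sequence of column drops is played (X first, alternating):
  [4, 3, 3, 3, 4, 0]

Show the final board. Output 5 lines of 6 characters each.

Answer: ......
......
...O..
...XX.
O..OX.

Derivation:
Move 1: X drops in col 4, lands at row 4
Move 2: O drops in col 3, lands at row 4
Move 3: X drops in col 3, lands at row 3
Move 4: O drops in col 3, lands at row 2
Move 5: X drops in col 4, lands at row 3
Move 6: O drops in col 0, lands at row 4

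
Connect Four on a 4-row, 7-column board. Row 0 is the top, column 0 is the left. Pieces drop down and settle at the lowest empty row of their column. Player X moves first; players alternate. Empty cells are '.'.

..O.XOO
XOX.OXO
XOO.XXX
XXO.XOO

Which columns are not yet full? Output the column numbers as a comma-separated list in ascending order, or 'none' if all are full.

col 0: top cell = '.' → open
col 1: top cell = '.' → open
col 2: top cell = 'O' → FULL
col 3: top cell = '.' → open
col 4: top cell = 'X' → FULL
col 5: top cell = 'O' → FULL
col 6: top cell = 'O' → FULL

Answer: 0,1,3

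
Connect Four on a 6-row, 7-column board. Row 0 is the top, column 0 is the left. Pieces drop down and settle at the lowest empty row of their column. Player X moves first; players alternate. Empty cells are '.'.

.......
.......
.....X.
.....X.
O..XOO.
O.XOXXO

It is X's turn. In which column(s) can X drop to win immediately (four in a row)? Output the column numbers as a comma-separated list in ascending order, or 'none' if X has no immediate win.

Answer: 4

Derivation:
col 0: drop X → no win
col 1: drop X → no win
col 2: drop X → no win
col 3: drop X → no win
col 4: drop X → WIN!
col 5: drop X → no win
col 6: drop X → no win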